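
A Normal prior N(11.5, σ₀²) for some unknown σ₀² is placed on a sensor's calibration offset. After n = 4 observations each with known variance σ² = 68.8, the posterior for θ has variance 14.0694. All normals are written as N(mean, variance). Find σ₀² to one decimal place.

σ₀² = 77.3

Posterior precision equals prior precision plus data precision: 1/σ_n² = 1/σ₀² + n/σ².
So 1/σ₀² = 1/14.0694 − 4/68.8 = 0.071076 − 0.058140 = 0.012936.
Hence σ₀² = 1/0.012936 ≈ 77.3.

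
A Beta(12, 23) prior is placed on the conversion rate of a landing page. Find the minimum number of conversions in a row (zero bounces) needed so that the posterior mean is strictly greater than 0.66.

After k conversions and 0 bounces the posterior is Beta(12+k, 23), with mean (12+k)/(12+23+k).
Set (12+k)/(35+k) > 0.66 and solve: k > (0.66·35 − 12)/(1 − 0.66) = 32.647.
The smallest integer exceeding 32.647 is 33, and checking k=33: (45)/(68) = 0.6618 > 0.66.

k = 33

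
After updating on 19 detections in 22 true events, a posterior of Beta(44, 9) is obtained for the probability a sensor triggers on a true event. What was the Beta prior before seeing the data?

Beta(25, 6)

A Beta(a, b) prior with s successes and f failures in binomial data gives a Beta(a+s, b+f) posterior.
So a = 44 − 19 = 25 and b = 9 − 3 = 6.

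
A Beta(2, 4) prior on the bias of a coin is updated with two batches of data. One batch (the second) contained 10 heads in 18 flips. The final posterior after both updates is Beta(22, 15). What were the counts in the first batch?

10 heads and 3 tails

Because Beta–binomial updating is additive in the counts, the combined data contributed (α_post−α_prior, β_post−β_prior) successes and failures.
Total across both batches: 22−2=20 heads, 15−4=11 tails.
Subtract the second batch: 20−10=10 heads and 11−8=3 tails.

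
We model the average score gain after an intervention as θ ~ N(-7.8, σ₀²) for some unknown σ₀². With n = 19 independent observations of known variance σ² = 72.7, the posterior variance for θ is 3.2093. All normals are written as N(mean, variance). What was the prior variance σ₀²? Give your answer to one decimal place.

For the Normal–Normal model with known σ², precisions add: τ_n = τ₀ + n/σ².
So 1/σ₀² = 1/3.2093 − 19/72.7 = 0.311594 − 0.261348 = 0.050246.
Hence σ₀² = 1/0.050246 ≈ 19.9.

σ₀² = 19.9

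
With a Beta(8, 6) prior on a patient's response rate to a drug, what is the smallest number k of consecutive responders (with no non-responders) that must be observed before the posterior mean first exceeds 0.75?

After k responders and 0 non-responders the posterior is Beta(8+k, 6), with mean (8+k)/(8+6+k).
Set (8+k)/(14+k) > 0.75 and solve: k > (0.75·14 − 8)/(1 − 0.75) = 10.000.
The smallest integer exceeding 10.000 is 11, and checking k=11: (19)/(25) = 0.7600 > 0.75.

k = 11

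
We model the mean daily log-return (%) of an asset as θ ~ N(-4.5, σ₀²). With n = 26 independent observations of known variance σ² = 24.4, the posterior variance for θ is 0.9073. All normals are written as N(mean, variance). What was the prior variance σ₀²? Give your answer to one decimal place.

Posterior precision equals prior precision plus data precision: 1/σ_n² = 1/σ₀² + n/σ².
So 1/σ₀² = 1/0.9073 − 26/24.4 = 1.102171 − 1.065574 = 0.036597.
Hence σ₀² = 1/0.036597 ≈ 27.3.

σ₀² = 27.3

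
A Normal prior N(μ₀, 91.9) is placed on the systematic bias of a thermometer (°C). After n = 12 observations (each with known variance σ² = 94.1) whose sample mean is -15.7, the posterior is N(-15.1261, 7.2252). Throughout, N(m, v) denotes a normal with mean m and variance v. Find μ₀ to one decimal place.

The posterior mean is a precision-weighted average: μ_n = (τ₀μ₀ + τ_data·x̄)/(τ₀+τ_data), with τ₀=1/σ₀² and τ_data=n/σ².
Here τ₀ = 1/91.9 = 0.010881 and τ_data = 12/94.1 = 0.127524, so τ_n = 0.138405.
Rearranging for μ₀: μ₀ = (μ_n·τ_n − τ_data·x̄)/τ₀ = (-15.1261·0.138405 − 0.127524·-15.7) / 0.010881 = -0.091401/0.010881 ≈ -8.4.

μ₀ = -8.4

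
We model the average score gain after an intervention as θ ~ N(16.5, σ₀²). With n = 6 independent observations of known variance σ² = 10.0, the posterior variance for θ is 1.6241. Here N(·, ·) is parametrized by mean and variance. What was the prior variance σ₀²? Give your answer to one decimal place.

σ₀² = 63.6

For the Normal–Normal model with known σ², precisions add: τ_n = τ₀ + n/σ².
So 1/σ₀² = 1/1.6241 − 6/10.0 = 0.615726 − 0.600000 = 0.015726.
Hence σ₀² = 1/0.015726 ≈ 63.6.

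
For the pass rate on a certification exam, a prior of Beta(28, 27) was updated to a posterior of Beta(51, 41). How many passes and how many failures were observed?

23 passes and 14 failures

A Beta(a, b) prior with s successes and f failures in binomial data gives a Beta(a+s, b+f) posterior.
Match parameters: s=51−28=23, f=41−27=14.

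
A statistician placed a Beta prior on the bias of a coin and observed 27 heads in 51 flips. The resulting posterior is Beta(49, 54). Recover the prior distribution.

Beta(22, 30)

Under Beta–binomial conjugacy the posterior parameters are (a+s, b+f).
So a = 49 − 27 = 22 and b = 54 − 24 = 30.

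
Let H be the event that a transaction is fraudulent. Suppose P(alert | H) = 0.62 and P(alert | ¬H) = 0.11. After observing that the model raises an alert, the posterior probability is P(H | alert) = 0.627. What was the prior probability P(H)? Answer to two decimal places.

In odds form, posterior odds = prior odds × likelihood ratio, so prior odds = posterior odds ÷ LR.
Posterior odds = 0.627/(1−0.627) = 1.6810. LR = 0.62/0.11 = 5.6364.
Prior odds = 1.6810/5.6364 = 0.2982, so P(H) = 0.2982/(1+0.2982) ≈ 0.23.

P(H) = 0.23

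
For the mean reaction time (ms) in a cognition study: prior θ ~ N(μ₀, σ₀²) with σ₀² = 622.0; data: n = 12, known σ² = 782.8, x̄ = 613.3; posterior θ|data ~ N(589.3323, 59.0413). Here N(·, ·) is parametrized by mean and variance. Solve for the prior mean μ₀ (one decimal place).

μ₀ = 360.8

With known observation variance, the Normal–Normal posterior has precision τ_n = τ₀ + n/σ² and mean μ_n = (τ₀μ₀ + (n/σ²)x̄)/τ_n.
Here τ₀ = 1/622.0 = 0.001608 and τ_data = 12/782.8 = 0.015330, so τ_n = 0.016938.
Rearranging for μ₀: μ₀ = (μ_n·τ_n − τ_data·x̄)/τ₀ = (589.3323·0.016938 − 0.015330·613.3) / 0.001608 = 0.580221/0.001608 ≈ 360.8.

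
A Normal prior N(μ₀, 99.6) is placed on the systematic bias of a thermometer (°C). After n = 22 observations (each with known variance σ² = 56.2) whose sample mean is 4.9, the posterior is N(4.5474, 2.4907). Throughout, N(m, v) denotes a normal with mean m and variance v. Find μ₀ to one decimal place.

With known observation variance, the Normal–Normal posterior has precision τ_n = τ₀ + n/σ² and mean μ_n = (τ₀μ₀ + (n/σ²)x̄)/τ_n.
Here τ₀ = 1/99.6 = 0.010040 and τ_data = 22/56.2 = 0.391459, so τ_n = 0.401499.
Rearranging for μ₀: μ₀ = (μ_n·τ_n − τ_data·x̄)/τ₀ = (4.5474·0.401499 − 0.391459·4.9) / 0.010040 = -0.092373/0.010040 ≈ -9.2.

μ₀ = -9.2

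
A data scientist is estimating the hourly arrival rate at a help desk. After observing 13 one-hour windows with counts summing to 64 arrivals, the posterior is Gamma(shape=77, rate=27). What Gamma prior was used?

Gamma–Poisson conjugacy: posterior shape = α + Σxᵢ, posterior rate = β + n.
So α = 77 − 64 = 13 and β = 27 − 13 = 14.

Gamma(shape=13, rate=14)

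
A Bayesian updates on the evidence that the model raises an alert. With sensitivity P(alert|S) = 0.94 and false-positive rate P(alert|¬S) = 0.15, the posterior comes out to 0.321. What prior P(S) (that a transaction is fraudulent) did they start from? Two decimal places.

In odds form, posterior odds = prior odds × likelihood ratio, so prior odds = posterior odds ÷ LR.
Posterior odds = 0.321/(1−0.321) = 0.4728. LR = 0.94/0.15 = 6.2667.
Prior odds = 0.4728/6.2667 = 0.0754, so P(S) = 0.0754/(1+0.0754) ≈ 0.07.

P(S) = 0.07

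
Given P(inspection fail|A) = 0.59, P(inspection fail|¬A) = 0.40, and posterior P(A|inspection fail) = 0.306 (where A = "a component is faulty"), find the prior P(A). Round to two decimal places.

P(A) = 0.23

Bayes' rule in odds form gives O(A|E) = O(A)·[P(E|A)/P(E|¬A)], hence O(A) = O(A|E)/LR.
Posterior odds = 0.306/(1−0.306) = 0.4409. LR = 0.59/0.40 = 1.4750.
Prior odds = 0.4409/1.4750 = 0.2989, so P(A) = 0.2989/(1+0.2989) ≈ 0.23.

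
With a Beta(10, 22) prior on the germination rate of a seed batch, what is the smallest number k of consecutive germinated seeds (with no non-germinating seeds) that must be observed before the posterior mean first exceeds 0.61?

After k germinated seeds and 0 non-germinating seeds the posterior is Beta(10+k, 22), with mean (10+k)/(10+22+k).
Set (10+k)/(32+k) > 0.61 and solve: k > (0.61·32 − 10)/(1 − 0.61) = 24.410.
The smallest integer exceeding 24.410 is 25.

k = 25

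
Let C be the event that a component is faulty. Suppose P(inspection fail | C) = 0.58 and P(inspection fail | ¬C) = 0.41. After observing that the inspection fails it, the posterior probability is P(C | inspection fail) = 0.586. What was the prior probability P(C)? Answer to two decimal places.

In odds form, posterior odds = prior odds × likelihood ratio, so prior odds = posterior odds ÷ LR.
Posterior odds = 0.586/(1−0.586) = 1.4155. LR = 0.58/0.41 = 1.4146.
Prior odds = 1.4155/1.4146 = 1.0006, so P(C) = 1.0006/(1+1.0006) ≈ 0.50.

P(C) = 0.50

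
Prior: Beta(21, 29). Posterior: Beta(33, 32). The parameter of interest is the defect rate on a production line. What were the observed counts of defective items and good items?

12 defective items and 3 good items

A Beta(a, b) prior with s successes and f failures in binomial data gives a Beta(a+s, b+f) posterior.
So s = 33 − 21 = 12 and f = 32 − 29 = 3.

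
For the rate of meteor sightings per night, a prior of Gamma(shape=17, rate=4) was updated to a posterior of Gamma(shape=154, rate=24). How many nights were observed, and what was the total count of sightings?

n = 20 nights with total 137 sightings

Gamma–Poisson conjugacy: posterior shape = α + Σxᵢ, posterior rate = β + n.
Matching: Σxᵢ = 154 − 17 = 137 and n = 24 − 4 = 20.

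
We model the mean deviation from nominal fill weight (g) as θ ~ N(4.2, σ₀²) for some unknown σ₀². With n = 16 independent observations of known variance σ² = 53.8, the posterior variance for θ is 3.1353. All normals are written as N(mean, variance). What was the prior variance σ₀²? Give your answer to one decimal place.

σ₀² = 46.4

For the Normal–Normal model with known σ², precisions add: τ_n = τ₀ + n/σ².
So 1/σ₀² = 1/3.1353 − 16/53.8 = 0.318949 − 0.297398 = 0.021551.
Hence σ₀² = 1/0.021551 ≈ 46.4.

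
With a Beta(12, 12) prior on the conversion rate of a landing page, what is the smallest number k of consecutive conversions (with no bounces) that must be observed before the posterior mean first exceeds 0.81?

After k conversions and 0 bounces the posterior is Beta(12+k, 12), with mean (12+k)/(12+12+k).
Set (12+k)/(24+k) > 0.81 and solve: k > (0.81·24 − 12)/(1 − 0.81) = 39.158.
The smallest integer exceeding 39.158 is 40, and checking k=40: (52)/(64) = 0.8125 > 0.81.

k = 40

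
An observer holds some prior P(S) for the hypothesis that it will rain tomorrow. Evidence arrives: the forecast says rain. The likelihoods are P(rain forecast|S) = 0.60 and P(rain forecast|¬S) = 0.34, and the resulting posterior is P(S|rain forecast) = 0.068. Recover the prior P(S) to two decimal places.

Bayes' rule in odds form gives O(S|E) = O(S)·[P(E|S)/P(E|¬S)], hence O(S) = O(S|E)/LR.
Posterior odds = 0.068/(1−0.068) = 0.0730. LR = 0.60/0.34 = 1.7647.
Prior odds = 0.0730/1.7647 = 0.0414, so P(S) = 0.0414/(1+0.0414) ≈ 0.04.

P(S) = 0.04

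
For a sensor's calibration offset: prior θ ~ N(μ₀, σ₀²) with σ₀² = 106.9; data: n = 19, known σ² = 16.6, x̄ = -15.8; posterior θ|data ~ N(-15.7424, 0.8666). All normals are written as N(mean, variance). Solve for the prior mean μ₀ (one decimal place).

μ₀ = -8.7

With known observation variance, the Normal–Normal posterior has precision τ_n = τ₀ + n/σ² and mean μ_n = (τ₀μ₀ + (n/σ²)x̄)/τ_n.
Here τ₀ = 1/106.9 = 0.009355 and τ_data = 19/16.6 = 1.144578, so τ_n = 1.153933.
Rearranging for μ₀: μ₀ = (μ_n·τ_n − τ_data·x̄)/τ₀ = (-15.7424·1.153933 − 1.144578·-15.8) / 0.009355 = -0.081342/0.009355 ≈ -8.7.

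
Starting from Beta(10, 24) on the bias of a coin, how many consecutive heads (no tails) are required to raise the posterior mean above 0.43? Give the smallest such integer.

k = 9

After k heads and 0 tails the posterior is Beta(10+k, 24), with mean (10+k)/(10+24+k).
Set (10+k)/(34+k) > 0.43 and solve: k > (0.43·34 − 10)/(1 − 0.43) = 8.105.
The smallest integer exceeding 8.105 is 9, and checking k=9: (19)/(43) = 0.4419 > 0.43.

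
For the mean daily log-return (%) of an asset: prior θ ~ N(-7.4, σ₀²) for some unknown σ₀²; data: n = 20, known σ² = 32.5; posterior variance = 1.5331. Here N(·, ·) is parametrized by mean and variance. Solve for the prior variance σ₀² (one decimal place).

Posterior precision equals prior precision plus data precision: 1/σ_n² = 1/σ₀² + n/σ².
So 1/σ₀² = 1/1.5331 − 20/32.5 = 0.652273 − 0.615385 = 0.036888.
Hence σ₀² = 1/0.036888 ≈ 27.1.

σ₀² = 27.1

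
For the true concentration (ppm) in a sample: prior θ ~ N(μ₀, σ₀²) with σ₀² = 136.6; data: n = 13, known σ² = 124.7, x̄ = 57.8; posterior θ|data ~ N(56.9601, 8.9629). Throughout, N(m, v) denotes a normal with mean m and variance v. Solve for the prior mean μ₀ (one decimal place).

μ₀ = 45.0

The posterior mean is a precision-weighted average: μ_n = (τ₀μ₀ + τ_data·x̄)/(τ₀+τ_data), with τ₀=1/σ₀² and τ_data=n/σ².
Here τ₀ = 1/136.6 = 0.007321 and τ_data = 13/124.7 = 0.104250, so τ_n = 0.111571.
Rearranging for μ₀: μ₀ = (μ_n·τ_n − τ_data·x̄)/τ₀ = (56.9601·0.111571 − 0.104250·57.8) / 0.007321 = 0.329445/0.007321 ≈ 45.0.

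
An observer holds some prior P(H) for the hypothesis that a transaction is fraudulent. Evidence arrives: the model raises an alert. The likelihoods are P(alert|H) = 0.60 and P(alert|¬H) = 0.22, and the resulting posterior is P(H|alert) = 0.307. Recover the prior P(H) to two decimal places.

Bayes' rule in odds form gives O(H|E) = O(H)·[P(E|H)/P(E|¬H)], hence O(H) = O(H|E)/LR.
Posterior odds = 0.307/(1−0.307) = 0.4430. LR = 0.60/0.22 = 2.7273.
Prior odds = 0.4430/2.7273 = 0.1624, so P(H) = 0.1624/(1+0.1624) ≈ 0.14.

P(H) = 0.14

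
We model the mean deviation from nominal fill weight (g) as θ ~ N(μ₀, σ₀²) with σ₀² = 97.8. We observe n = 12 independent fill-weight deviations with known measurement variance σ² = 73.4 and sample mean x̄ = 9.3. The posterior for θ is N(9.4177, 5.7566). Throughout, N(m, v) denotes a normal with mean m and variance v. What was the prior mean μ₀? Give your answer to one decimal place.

With known observation variance, the Normal–Normal posterior has precision τ_n = τ₀ + n/σ² and mean μ_n = (τ₀μ₀ + (n/σ²)x̄)/τ_n.
Here τ₀ = 1/97.8 = 0.010225 and τ_data = 12/73.4 = 0.163488, so τ_n = 0.173713.
Rearranging for μ₀: μ₀ = (μ_n·τ_n − τ_data·x̄)/τ₀ = (9.4177·0.173713 − 0.163488·9.3) / 0.010225 = 0.115539/0.010225 ≈ 11.3.

μ₀ = 11.3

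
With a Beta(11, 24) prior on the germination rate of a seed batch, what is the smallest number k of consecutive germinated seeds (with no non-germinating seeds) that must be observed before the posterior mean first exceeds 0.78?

k = 75

After k germinated seeds and 0 non-germinating seeds the posterior is Beta(11+k, 24), with mean (11+k)/(11+24+k).
Set (11+k)/(35+k) > 0.78 and solve: k > (0.78·35 − 11)/(1 − 0.78) = 74.091.
The smallest integer exceeding 74.091 is 75, and checking k=75: (86)/(110) = 0.7818 > 0.78.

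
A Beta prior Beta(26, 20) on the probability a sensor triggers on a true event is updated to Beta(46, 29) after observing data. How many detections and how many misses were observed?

A Beta(a, b) prior with s successes and f failures in binomial data gives a Beta(a+s, b+f) posterior.
So s = 46 − 26 = 20 and f = 29 − 20 = 9.

20 detections and 9 misses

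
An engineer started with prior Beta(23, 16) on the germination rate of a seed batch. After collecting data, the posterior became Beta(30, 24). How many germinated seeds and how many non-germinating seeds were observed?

A Beta(a, b) prior with s successes and f failures in binomial data gives a Beta(a+s, b+f) posterior.
So s = 30 − 23 = 7 and f = 24 − 16 = 8.

7 germinated seeds and 8 non-germinating seeds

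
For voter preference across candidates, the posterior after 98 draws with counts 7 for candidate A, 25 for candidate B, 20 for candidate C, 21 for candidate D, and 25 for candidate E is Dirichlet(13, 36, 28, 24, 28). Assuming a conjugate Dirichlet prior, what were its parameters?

For a Dirichlet(α) prior with multinomial counts c, the posterior is Dirichlet(α + c) componentwise.
Subtract each count from the matching posterior parameter: 13−7=6, 36−25=11, 28−20=8, 24−21=3, 28−25=3.

Dirichlet(6, 11, 8, 3, 3)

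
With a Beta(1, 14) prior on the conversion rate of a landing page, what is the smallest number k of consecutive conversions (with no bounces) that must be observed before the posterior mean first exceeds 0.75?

After k conversions and 0 bounces the posterior is Beta(1+k, 14), with mean (1+k)/(1+14+k).
Set (1+k)/(15+k) > 0.75 and solve: k > (0.75·15 − 1)/(1 − 0.75) = 41.000.
The smallest integer exceeding 41.000 is 42, and checking k=42: (43)/(57) = 0.7544 > 0.75.

k = 42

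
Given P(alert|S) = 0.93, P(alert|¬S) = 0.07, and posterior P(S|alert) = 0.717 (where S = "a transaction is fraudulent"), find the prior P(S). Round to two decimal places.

P(S) = 0.16

Bayes' rule in odds form gives O(S|E) = O(S)·[P(E|S)/P(E|¬S)], hence O(S) = O(S|E)/LR.
Posterior odds = 0.717/(1−0.717) = 2.5336. LR = 0.93/0.07 = 13.2857.
Prior odds = 2.5336/13.2857 = 0.1907, so P(S) = 0.1907/(1+0.1907) ≈ 0.16.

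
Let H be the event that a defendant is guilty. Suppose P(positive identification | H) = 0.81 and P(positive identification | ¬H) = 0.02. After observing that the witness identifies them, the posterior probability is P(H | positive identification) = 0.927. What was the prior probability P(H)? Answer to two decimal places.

Bayes' rule in odds form gives O(H|E) = O(H)·[P(E|H)/P(E|¬H)], hence O(H) = O(H|E)/LR.
Posterior odds = 0.927/(1−0.927) = 12.6986. LR = 0.81/0.02 = 40.5000.
Prior odds = 12.6986/40.5000 = 0.3135, so P(H) = 0.3135/(1+0.3135) ≈ 0.24.

P(H) = 0.24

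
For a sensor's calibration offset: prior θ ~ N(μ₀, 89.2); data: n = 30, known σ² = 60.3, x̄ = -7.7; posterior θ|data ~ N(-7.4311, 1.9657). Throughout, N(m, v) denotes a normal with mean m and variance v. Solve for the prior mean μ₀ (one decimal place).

μ₀ = 4.5

With known observation variance, the Normal–Normal posterior has precision τ_n = τ₀ + n/σ² and mean μ_n = (τ₀μ₀ + (n/σ²)x̄)/τ_n.
Here τ₀ = 1/89.2 = 0.011211 and τ_data = 30/60.3 = 0.497512, so τ_n = 0.508723.
Rearranging for μ₀: μ₀ = (μ_n·τ_n − τ_data·x̄)/τ₀ = (-7.4311·0.508723 − 0.497512·-7.7) / 0.011211 = 0.050471/0.011211 ≈ 4.5.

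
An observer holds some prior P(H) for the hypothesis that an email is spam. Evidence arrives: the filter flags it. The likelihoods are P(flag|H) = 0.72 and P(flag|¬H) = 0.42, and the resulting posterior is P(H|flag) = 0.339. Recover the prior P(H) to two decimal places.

P(H) = 0.23

Bayes' rule in odds form gives O(H|E) = O(H)·[P(E|H)/P(E|¬H)], hence O(H) = O(H|E)/LR.
Posterior odds = 0.339/(1−0.339) = 0.5129. LR = 0.72/0.42 = 1.7143.
Prior odds = 0.5129/1.7143 = 0.2992, so P(H) = 0.2992/(1+0.2992) ≈ 0.23.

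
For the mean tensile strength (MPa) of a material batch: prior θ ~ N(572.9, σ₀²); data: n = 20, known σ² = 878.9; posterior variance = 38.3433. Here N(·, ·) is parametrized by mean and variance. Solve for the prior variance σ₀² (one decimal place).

Posterior precision equals prior precision plus data precision: 1/σ_n² = 1/σ₀² + n/σ².
So 1/σ₀² = 1/38.3433 − 20/878.9 = 0.026080 − 0.022756 = 0.003324.
Hence σ₀² = 1/0.003324 ≈ 300.8.

σ₀² = 300.8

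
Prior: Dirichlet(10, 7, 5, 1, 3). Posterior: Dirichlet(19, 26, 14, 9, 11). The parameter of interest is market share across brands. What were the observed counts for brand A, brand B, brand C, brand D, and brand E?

counts (9, 19, 9, 8, 8)

For a Dirichlet(α) prior with multinomial counts c, the posterior is Dirichlet(α + c) componentwise.
Counts are posterior − prior componentwise: 19−10=9, 26−7=19, 14−5=9, 9−1=8, 11−3=8.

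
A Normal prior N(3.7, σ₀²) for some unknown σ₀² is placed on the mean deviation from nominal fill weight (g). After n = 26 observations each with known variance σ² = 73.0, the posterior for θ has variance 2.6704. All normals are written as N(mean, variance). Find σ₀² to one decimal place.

σ₀² = 54.6

Posterior precision equals prior precision plus data precision: 1/σ_n² = 1/σ₀² + n/σ².
So 1/σ₀² = 1/2.6704 − 26/73.0 = 0.374476 − 0.356164 = 0.018312.
Hence σ₀² = 1/0.018312 ≈ 54.6.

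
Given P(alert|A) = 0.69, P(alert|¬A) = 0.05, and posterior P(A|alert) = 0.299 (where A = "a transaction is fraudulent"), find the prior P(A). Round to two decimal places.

P(A) = 0.03

Bayes' rule in odds form gives O(A|E) = O(A)·[P(E|A)/P(E|¬A)], hence O(A) = O(A|E)/LR.
Posterior odds = 0.299/(1−0.299) = 0.4265. LR = 0.69/0.05 = 13.8000.
Prior odds = 0.4265/13.8000 = 0.0309, so P(A) = 0.0309/(1+0.0309) ≈ 0.03.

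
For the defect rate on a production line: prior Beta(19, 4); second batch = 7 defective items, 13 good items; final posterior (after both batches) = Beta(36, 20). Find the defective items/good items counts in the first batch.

10 defective items and 3 good items

Because Beta–binomial updating is additive in the counts, the combined data contributed (α_post−α_prior, β_post−β_prior) successes and failures.
Total across both batches: 36−19=17 defective items, 20−4=16 good items.
Subtract the second batch: 17−7=10 defective items and 16−13=3 good items.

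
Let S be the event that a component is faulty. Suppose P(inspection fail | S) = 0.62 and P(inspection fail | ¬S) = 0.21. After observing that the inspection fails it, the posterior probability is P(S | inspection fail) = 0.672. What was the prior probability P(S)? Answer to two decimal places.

P(S) = 0.41

In odds form, posterior odds = prior odds × likelihood ratio, so prior odds = posterior odds ÷ LR.
Posterior odds = 0.672/(1−0.672) = 2.0488. LR = 0.62/0.21 = 2.9524.
Prior odds = 2.0488/2.9524 = 0.6939, so P(S) = 0.6939/(1+0.6939) ≈ 0.41.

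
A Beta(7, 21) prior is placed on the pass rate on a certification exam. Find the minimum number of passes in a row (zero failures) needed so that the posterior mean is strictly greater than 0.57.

k = 21

After k passes and 0 failures the posterior is Beta(7+k, 21), with mean (7+k)/(7+21+k).
Set (7+k)/(28+k) > 0.57 and solve: k > (0.57·28 − 7)/(1 − 0.57) = 20.837.
The smallest integer exceeding 20.837 is 21, and checking k=21: (28)/(49) = 0.5714 > 0.57.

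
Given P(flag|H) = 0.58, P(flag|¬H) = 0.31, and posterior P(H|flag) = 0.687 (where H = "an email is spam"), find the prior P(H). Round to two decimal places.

Bayes' rule in odds form gives O(H|E) = O(H)·[P(E|H)/P(E|¬H)], hence O(H) = O(H|E)/LR.
Posterior odds = 0.687/(1−0.687) = 2.1949. LR = 0.58/0.31 = 1.8710.
Prior odds = 2.1949/1.8710 = 1.1731, so P(H) = 1.1731/(1+1.1731) ≈ 0.54.

P(H) = 0.54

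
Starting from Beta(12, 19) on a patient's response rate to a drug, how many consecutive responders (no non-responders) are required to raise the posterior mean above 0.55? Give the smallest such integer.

After k responders and 0 non-responders the posterior is Beta(12+k, 19), with mean (12+k)/(12+19+k).
Set (12+k)/(31+k) > 0.55 and solve: k > (0.55·31 − 12)/(1 − 0.55) = 11.222.
The smallest integer exceeding 11.222 is 12, and checking k=12: (24)/(43) = 0.5581 > 0.55.

k = 12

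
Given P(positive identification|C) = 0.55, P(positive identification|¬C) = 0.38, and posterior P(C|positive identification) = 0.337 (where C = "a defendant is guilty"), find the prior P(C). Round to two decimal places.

P(C) = 0.26

In odds form, posterior odds = prior odds × likelihood ratio, so prior odds = posterior odds ÷ LR.
Posterior odds = 0.337/(1−0.337) = 0.5083. LR = 0.55/0.38 = 1.4474.
Prior odds = 0.5083/1.4474 = 0.3512, so P(C) = 0.3512/(1+0.3512) ≈ 0.26.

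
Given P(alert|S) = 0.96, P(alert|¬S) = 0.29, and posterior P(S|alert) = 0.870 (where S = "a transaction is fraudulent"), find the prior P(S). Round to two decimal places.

In odds form, posterior odds = prior odds × likelihood ratio, so prior odds = posterior odds ÷ LR.
Posterior odds = 0.870/(1−0.870) = 6.6923. LR = 0.96/0.29 = 3.3103.
Prior odds = 6.6923/3.3103 = 2.0217, so P(S) = 2.0217/(1+2.0217) ≈ 0.67.

P(S) = 0.67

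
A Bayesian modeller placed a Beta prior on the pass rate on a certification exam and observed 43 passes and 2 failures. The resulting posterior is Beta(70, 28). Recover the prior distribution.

Beta(27, 26)

Under Beta–binomial conjugacy the posterior parameters are (a+s, b+f).
So a = 70 − 43 = 27 and b = 28 − 2 = 26.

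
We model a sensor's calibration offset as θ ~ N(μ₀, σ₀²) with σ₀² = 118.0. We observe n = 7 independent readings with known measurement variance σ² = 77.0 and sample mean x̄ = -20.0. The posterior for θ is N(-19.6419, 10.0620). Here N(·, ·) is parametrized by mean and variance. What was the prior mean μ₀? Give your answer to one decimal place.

The posterior mean is a precision-weighted average: μ_n = (τ₀μ₀ + τ_data·x̄)/(τ₀+τ_data), with τ₀=1/σ₀² and τ_data=n/σ².
Here τ₀ = 1/118.0 = 0.008475 and τ_data = 7/77.0 = 0.090909, so τ_n = 0.099384.
Rearranging for μ₀: μ₀ = (μ_n·τ_n − τ_data·x̄)/τ₀ = (-19.6419·0.099384 − 0.090909·-20.0) / 0.008475 = -0.133911/0.008475 ≈ -15.8.

μ₀ = -15.8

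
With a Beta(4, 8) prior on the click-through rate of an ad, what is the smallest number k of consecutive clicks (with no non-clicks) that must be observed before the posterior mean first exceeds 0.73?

After k clicks and 0 non-clicks the posterior is Beta(4+k, 8), with mean (4+k)/(4+8+k).
Set (4+k)/(12+k) > 0.73 and solve: k > (0.73·12 − 4)/(1 − 0.73) = 17.630.
The smallest integer exceeding 17.630 is 18, and checking k=18: (22)/(30) = 0.7333 > 0.73.

k = 18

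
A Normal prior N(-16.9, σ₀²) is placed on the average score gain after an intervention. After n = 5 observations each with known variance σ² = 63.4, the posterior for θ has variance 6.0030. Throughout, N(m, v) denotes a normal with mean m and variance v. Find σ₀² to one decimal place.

Posterior precision equals prior precision plus data precision: 1/σ_n² = 1/σ₀² + n/σ².
So 1/σ₀² = 1/6.0030 − 5/63.4 = 0.166583 − 0.078864 = 0.087719.
Hence σ₀² = 1/0.087719 ≈ 11.4.

σ₀² = 11.4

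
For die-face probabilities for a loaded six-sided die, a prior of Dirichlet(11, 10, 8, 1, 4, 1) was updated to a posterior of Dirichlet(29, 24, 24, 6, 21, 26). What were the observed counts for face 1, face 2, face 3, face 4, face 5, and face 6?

counts (18, 14, 16, 5, 17, 25)

For a Dirichlet(α) prior with multinomial counts c, the posterior is Dirichlet(α + c) componentwise.
Counts are posterior − prior componentwise: 29−11=18, 24−10=14, 24−8=16, 6−1=5, 21−4=17, 26−1=25.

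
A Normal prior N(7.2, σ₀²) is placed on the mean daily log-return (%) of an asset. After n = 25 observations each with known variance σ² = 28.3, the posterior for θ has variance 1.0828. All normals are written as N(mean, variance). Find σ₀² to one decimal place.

σ₀² = 24.9

For the Normal–Normal model with known σ², precisions add: τ_n = τ₀ + n/σ².
So 1/σ₀² = 1/1.0828 − 25/28.3 = 0.923532 − 0.883392 = 0.040140.
Hence σ₀² = 1/0.040140 ≈ 24.9.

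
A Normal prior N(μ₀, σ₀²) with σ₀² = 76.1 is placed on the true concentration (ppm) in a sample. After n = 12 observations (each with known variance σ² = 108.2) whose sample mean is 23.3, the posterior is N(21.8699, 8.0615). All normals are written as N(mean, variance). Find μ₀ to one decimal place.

The posterior mean is a precision-weighted average: μ_n = (τ₀μ₀ + τ_data·x̄)/(τ₀+τ_data), with τ₀=1/σ₀² and τ_data=n/σ².
Here τ₀ = 1/76.1 = 0.013141 and τ_data = 12/108.2 = 0.110906, so τ_n = 0.124047.
Rearranging for μ₀: μ₀ = (μ_n·τ_n − τ_data·x̄)/τ₀ = (21.8699·0.124047 − 0.110906·23.3) / 0.013141 = 0.128786/0.013141 ≈ 9.8.

μ₀ = 9.8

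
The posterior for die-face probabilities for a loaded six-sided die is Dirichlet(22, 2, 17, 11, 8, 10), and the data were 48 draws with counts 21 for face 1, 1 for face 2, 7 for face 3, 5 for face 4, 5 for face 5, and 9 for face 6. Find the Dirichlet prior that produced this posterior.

Dirichlet(1, 1, 10, 6, 3, 1)

For a Dirichlet(α) prior with multinomial counts c, the posterior is Dirichlet(α + c) componentwise.
Subtract each count from the matching posterior parameter: 22−21=1, 2−1=1, 17−7=10, 11−5=6, 8−5=3, 10−9=1.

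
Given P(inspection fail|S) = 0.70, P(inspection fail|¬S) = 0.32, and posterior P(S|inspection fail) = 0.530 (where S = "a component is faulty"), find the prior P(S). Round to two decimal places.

P(S) = 0.34

Bayes' rule in odds form gives O(S|E) = O(S)·[P(E|S)/P(E|¬S)], hence O(S) = O(S|E)/LR.
Posterior odds = 0.530/(1−0.530) = 1.1277. LR = 0.70/0.32 = 2.1875.
Prior odds = 1.1277/2.1875 = 0.5155, so P(S) = 0.5155/(1+0.5155) ≈ 0.34.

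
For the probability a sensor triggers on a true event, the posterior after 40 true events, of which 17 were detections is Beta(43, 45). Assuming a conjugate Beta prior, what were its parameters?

Beta is conjugate to the binomial likelihood: posterior = Beta(a+s, b+f).
So a = 43 − 17 = 26 and b = 45 − 23 = 22.

Beta(26, 22)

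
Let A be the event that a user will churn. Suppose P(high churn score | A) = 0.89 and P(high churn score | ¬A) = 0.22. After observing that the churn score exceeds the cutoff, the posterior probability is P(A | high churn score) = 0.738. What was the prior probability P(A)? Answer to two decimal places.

In odds form, posterior odds = prior odds × likelihood ratio, so prior odds = posterior odds ÷ LR.
Posterior odds = 0.738/(1−0.738) = 2.8168. LR = 0.89/0.22 = 4.0455.
Prior odds = 2.8168/4.0455 = 0.6963, so P(A) = 0.6963/(1+0.6963) ≈ 0.41.

P(A) = 0.41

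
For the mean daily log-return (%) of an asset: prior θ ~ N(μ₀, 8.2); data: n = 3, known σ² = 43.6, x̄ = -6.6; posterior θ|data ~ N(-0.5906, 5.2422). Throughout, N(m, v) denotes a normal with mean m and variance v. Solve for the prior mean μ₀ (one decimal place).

μ₀ = 2.8

With known observation variance, the Normal–Normal posterior has precision τ_n = τ₀ + n/σ² and mean μ_n = (τ₀μ₀ + (n/σ²)x̄)/τ_n.
Here τ₀ = 1/8.2 = 0.121951 and τ_data = 3/43.6 = 0.068807, so τ_n = 0.190758.
Rearranging for μ₀: μ₀ = (μ_n·τ_n − τ_data·x̄)/τ₀ = (-0.5906·0.190758 − 0.068807·-6.6) / 0.121951 = 0.341465/0.121951 ≈ 2.8.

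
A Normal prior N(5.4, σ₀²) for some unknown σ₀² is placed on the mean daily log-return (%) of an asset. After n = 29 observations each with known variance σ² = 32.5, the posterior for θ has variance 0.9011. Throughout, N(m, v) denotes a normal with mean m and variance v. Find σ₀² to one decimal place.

Posterior precision equals prior precision plus data precision: 1/σ_n² = 1/σ₀² + n/σ².
So 1/σ₀² = 1/0.9011 − 29/32.5 = 1.109755 − 0.892308 = 0.217447.
Hence σ₀² = 1/0.217447 ≈ 4.6.

σ₀² = 4.6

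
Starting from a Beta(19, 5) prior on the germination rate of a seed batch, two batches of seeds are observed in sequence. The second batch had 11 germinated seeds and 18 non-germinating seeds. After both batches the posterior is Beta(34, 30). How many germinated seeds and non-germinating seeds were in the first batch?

Sequential conjugate updates are equivalent to a single update on the pooled data, so total successes = posterior α − prior α and total failures = posterior β − prior β.
Total across both batches: 34−19=15 germinated seeds, 30−5=25 non-germinating seeds.
Subtract the second batch: 15−11=4 germinated seeds and 25−18=7 non-germinating seeds.

4 germinated seeds and 7 non-germinating seeds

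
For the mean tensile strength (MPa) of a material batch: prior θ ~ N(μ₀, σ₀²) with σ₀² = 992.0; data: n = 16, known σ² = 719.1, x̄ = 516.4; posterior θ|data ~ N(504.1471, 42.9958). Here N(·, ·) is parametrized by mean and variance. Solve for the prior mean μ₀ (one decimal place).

The posterior mean is a precision-weighted average: μ_n = (τ₀μ₀ + τ_data·x̄)/(τ₀+τ_data), with τ₀=1/σ₀² and τ_data=n/σ².
Here τ₀ = 1/992.0 = 0.001008 and τ_data = 16/719.1 = 0.022250, so τ_n = 0.023258.
Rearranging for μ₀: μ₀ = (μ_n·τ_n − τ_data·x̄)/τ₀ = (504.1471·0.023258 − 0.022250·516.4) / 0.001008 = 0.235553/0.001008 ≈ 233.7.

μ₀ = 233.7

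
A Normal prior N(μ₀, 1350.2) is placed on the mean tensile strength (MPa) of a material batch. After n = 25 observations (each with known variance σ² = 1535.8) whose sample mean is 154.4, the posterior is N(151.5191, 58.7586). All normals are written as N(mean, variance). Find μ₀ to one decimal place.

μ₀ = 88.2

The posterior mean is a precision-weighted average: μ_n = (τ₀μ₀ + τ_data·x̄)/(τ₀+τ_data), with τ₀=1/σ₀² and τ_data=n/σ².
Here τ₀ = 1/1350.2 = 0.000741 and τ_data = 25/1535.8 = 0.016278, so τ_n = 0.017019.
Rearranging for μ₀: μ₀ = (μ_n·τ_n − τ_data·x̄)/τ₀ = (151.5191·0.017019 − 0.016278·154.4) / 0.000741 = 0.065380/0.000741 ≈ 88.2.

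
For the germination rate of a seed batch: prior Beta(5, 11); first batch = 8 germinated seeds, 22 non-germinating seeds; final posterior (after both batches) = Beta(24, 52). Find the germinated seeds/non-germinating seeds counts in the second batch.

11 germinated seeds and 19 non-germinating seeds

Sequential conjugate updates are equivalent to a single update on the pooled data, so total successes = posterior α − prior α and total failures = posterior β − prior β.
Total across both batches: 24−5=19 germinated seeds, 52−11=41 non-germinating seeds.
Subtract the first batch: 19−8=11 germinated seeds and 41−22=19 non-germinating seeds.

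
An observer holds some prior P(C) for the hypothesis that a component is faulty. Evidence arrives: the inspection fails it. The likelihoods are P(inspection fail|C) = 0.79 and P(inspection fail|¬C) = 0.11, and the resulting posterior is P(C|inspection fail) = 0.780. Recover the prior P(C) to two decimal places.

P(C) = 0.33

Bayes' rule in odds form gives O(C|E) = O(C)·[P(E|C)/P(E|¬C)], hence O(C) = O(C|E)/LR.
Posterior odds = 0.780/(1−0.780) = 3.5455. LR = 0.79/0.11 = 7.1818.
Prior odds = 3.5455/7.1818 = 0.4937, so P(C) = 0.4937/(1+0.4937) ≈ 0.33.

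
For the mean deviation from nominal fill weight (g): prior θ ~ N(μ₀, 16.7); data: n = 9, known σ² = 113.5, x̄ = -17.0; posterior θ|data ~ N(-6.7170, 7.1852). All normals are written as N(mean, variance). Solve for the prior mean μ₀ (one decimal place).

The posterior mean is a precision-weighted average: μ_n = (τ₀μ₀ + τ_data·x̄)/(τ₀+τ_data), with τ₀=1/σ₀² and τ_data=n/σ².
Here τ₀ = 1/16.7 = 0.059880 and τ_data = 9/113.5 = 0.079295, so τ_n = 0.139175.
Rearranging for μ₀: μ₀ = (μ_n·τ_n − τ_data·x̄)/τ₀ = (-6.7170·0.139175 − 0.079295·-17.0) / 0.059880 = 0.413177/0.059880 ≈ 6.9.

μ₀ = 6.9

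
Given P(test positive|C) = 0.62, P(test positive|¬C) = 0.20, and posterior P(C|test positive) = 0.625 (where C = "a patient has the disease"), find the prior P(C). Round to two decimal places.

In odds form, posterior odds = prior odds × likelihood ratio, so prior odds = posterior odds ÷ LR.
Posterior odds = 0.625/(1−0.625) = 1.6667. LR = 0.62/0.20 = 3.1000.
Prior odds = 1.6667/3.1000 = 0.5376, so P(C) = 0.5376/(1+0.5376) ≈ 0.35.

P(C) = 0.35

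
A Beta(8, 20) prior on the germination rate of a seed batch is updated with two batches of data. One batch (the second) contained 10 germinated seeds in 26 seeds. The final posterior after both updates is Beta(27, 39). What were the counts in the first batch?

9 germinated seeds and 3 non-germinating seeds

Because Beta–binomial updating is additive in the counts, the combined data contributed (α_post−α_prior, β_post−β_prior) successes and failures.
Total across both batches: 27−8=19 germinated seeds, 39−20=19 non-germinating seeds.
Subtract the second batch: 19−10=9 germinated seeds and 19−16=3 non-germinating seeds.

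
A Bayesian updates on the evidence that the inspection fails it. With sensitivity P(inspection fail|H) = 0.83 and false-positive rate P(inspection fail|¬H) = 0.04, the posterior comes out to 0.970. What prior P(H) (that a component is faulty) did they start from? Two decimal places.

P(H) = 0.61

In odds form, posterior odds = prior odds × likelihood ratio, so prior odds = posterior odds ÷ LR.
Posterior odds = 0.970/(1−0.970) = 32.3333. LR = 0.83/0.04 = 20.7500.
Prior odds = 32.3333/20.7500 = 1.5582, so P(H) = 1.5582/(1+1.5582) ≈ 0.61.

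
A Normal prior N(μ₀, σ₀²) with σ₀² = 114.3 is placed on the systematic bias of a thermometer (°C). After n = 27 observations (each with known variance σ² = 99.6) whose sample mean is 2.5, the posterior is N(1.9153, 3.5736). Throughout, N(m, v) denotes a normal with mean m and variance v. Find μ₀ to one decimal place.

μ₀ = -16.2

The posterior mean is a precision-weighted average: μ_n = (τ₀μ₀ + τ_data·x̄)/(τ₀+τ_data), with τ₀=1/σ₀² and τ_data=n/σ².
Here τ₀ = 1/114.3 = 0.008749 and τ_data = 27/99.6 = 0.271084, so τ_n = 0.279833.
Rearranging for μ₀: μ₀ = (μ_n·τ_n − τ_data·x̄)/τ₀ = (1.9153·0.279833 − 0.271084·2.5) / 0.008749 = -0.141746/0.008749 ≈ -16.2.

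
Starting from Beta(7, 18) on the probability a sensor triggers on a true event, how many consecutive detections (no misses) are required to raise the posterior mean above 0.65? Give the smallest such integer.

After k detections and 0 misses the posterior is Beta(7+k, 18), with mean (7+k)/(7+18+k).
Set (7+k)/(25+k) > 0.65 and solve: k > (0.65·25 − 7)/(1 − 0.65) = 26.429.
The smallest integer exceeding 26.429 is 27.

k = 27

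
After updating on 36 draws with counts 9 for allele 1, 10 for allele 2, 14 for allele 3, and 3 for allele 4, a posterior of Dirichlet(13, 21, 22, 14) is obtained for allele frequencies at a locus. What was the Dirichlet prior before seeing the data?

For a Dirichlet(α) prior with multinomial counts c, the posterior is Dirichlet(α + c) componentwise.
Subtract each count from the matching posterior parameter: 13−9=4, 21−10=11, 22−14=8, 14−3=11.

Dirichlet(4, 11, 8, 11)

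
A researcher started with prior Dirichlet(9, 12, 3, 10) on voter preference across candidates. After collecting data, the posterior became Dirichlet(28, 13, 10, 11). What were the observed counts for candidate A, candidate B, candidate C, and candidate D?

counts (19, 1, 7, 1)

For a Dirichlet(α) prior with multinomial counts c, the posterior is Dirichlet(α + c) componentwise.
Counts are posterior − prior componentwise: 28−9=19, 13−12=1, 10−3=7, 11−10=1.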